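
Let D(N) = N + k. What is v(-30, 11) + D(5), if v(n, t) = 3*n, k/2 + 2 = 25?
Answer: -39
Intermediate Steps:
k = 46 (k = -4 + 2*25 = -4 + 50 = 46)
D(N) = 46 + N (D(N) = N + 46 = 46 + N)
v(-30, 11) + D(5) = 3*(-30) + (46 + 5) = -90 + 51 = -39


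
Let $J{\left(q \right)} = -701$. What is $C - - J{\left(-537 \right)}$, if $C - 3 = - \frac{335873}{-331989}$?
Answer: $- \frac{231392449}{331989} \approx -696.99$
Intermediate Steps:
$C = \frac{1331840}{331989}$ ($C = 3 - \frac{335873}{-331989} = 3 - - \frac{335873}{331989} = 3 + \frac{335873}{331989} = \frac{1331840}{331989} \approx 4.0117$)
$C - - J{\left(-537 \right)} = \frac{1331840}{331989} - \left(-1\right) \left(-701\right) = \frac{1331840}{331989} - 701 = - \frac{231392449}{331989}$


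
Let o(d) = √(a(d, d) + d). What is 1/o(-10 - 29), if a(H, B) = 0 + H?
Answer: -I*√78/78 ≈ -0.11323*I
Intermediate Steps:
a(H, B) = H
o(d) = √2*√d (o(d) = √(d + d) = √(2*d) = √2*√d)
1/o(-10 - 29) = 1/(√2*√(-10 - 29)) = 1/(√2*√(-39)) = 1/(√2*(I*√39)) = 1/(I*√78) = -I*√78/78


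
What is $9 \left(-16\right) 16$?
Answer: $-2304$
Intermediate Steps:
$9 \left(-16\right) 16 = \left(-144\right) 16 = -2304$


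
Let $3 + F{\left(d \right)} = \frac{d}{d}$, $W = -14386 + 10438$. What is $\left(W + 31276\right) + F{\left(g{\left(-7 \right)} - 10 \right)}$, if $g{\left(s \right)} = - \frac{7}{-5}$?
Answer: $27326$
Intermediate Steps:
$g{\left(s \right)} = \frac{7}{5}$ ($g{\left(s \right)} = \left(-7\right) \left(- \frac{1}{5}\right) = \frac{7}{5}$)
$W = -3948$
$F{\left(d \right)} = -2$ ($F{\left(d \right)} = -3 + \frac{d}{d} = -3 + 1 = -2$)
$\left(W + 31276\right) + F{\left(g{\left(-7 \right)} - 10 \right)} = \left(-3948 + 31276\right) - 2 = 27328 - 2 = 27326$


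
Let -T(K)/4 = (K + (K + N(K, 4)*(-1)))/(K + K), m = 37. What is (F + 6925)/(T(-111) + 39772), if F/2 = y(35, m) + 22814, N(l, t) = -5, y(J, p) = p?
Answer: 5841597/4414258 ≈ 1.3233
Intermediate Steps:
T(K) = -2*(5 + 2*K)/K (T(K) = -4*(K + (K - 5*(-1)))/(K + K) = -4*(K + (K + 5))/(2*K) = -4*(K + (5 + K))*1/(2*K) = -4*(5 + 2*K)*1/(2*K) = -2*(5 + 2*K)/K)
F = 45702 (F = 2*(37 + 22814) = 2*22851 = 45702)
(F + 6925)/(T(-111) + 39772) = (45702 + 6925)/((-4 - 10/(-111)) + 39772) = 52627/((-4 - 10*(-1/111)) + 39772) = 52627/((-4 + 10/111) + 39772) = 52627/(-434/111 + 39772) = 52627/(4414258/111) = 52627*(111/4414258) = 5841597/4414258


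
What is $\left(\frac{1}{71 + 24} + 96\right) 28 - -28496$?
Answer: $\frac{2962508}{95} \approx 31184.0$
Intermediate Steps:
$\left(\frac{1}{71 + 24} + 96\right) 28 - -28496 = \left(\frac{1}{95} + 96\right) 28 + 28496 = \frac{9121}{95} \cdot 28 + 28496 = \frac{255388}{95} + 28496 = \frac{2962508}{95}$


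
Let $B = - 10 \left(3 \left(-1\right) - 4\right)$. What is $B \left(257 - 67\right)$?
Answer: $13300$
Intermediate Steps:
$B = 70$ ($B = - 10 \left(-3 - 4\right) = \left(-10\right) \left(-7\right) = 70$)
$B \left(257 - 67\right) = 70 \left(257 - 67\right) = 70 \cdot 190 = 13300$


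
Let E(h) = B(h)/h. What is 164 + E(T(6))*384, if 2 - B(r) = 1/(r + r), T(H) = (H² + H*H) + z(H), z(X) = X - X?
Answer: 4715/27 ≈ 174.63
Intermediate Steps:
z(X) = 0
T(H) = 2*H² (T(H) = (H² + H*H) + 0 = (H² + H²) + 0 = 2*H² + 0 = 2*H²)
B(r) = 2 - 1/(2*r) (B(r) = 2 - 1/(r + r) = 2 - 1/(2*r))
E(h) = (2 - 1/(2*h))/h
164 + E(T(6))*384 = 164 + ((-1 + 4*(2*6²))/(2*(2*6²)²))*384 = 164 + ((-1 + 4*(2*36))/(2*(2*36)²))*384 = 164 + ((½)*(-1 + 4*72)/72²)*384 = 164 + ((½)*(1/5184)*(-1 + 288))*384 = 164 + ((½)*(1/5184)*287)*384 = 164 + (287/10368)*384 = 164 + 287/27 = 4715/27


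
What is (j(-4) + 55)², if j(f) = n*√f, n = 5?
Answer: 2925 + 1100*I ≈ 2925.0 + 1100.0*I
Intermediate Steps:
j(f) = 5*√f
(j(-4) + 55)² = (5*√(-4) + 55)² = (5*(2*I) + 55)² = (10*I + 55)² = (55 + 10*I)²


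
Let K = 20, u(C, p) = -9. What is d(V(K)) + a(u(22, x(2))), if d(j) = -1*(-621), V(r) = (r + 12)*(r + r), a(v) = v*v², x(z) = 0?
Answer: -108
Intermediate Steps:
a(v) = v³
V(r) = 2*r*(12 + r) (V(r) = (12 + r)*(2*r) = 2*r*(12 + r))
d(j) = 621
d(V(K)) + a(u(22, x(2))) = 621 + (-9)³ = 621 - 729 = -108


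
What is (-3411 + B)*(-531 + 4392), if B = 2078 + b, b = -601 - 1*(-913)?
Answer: -3942081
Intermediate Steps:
b = 312 (b = -601 + 913 = 312)
B = 2390 (B = 2078 + 312 = 2390)
(-3411 + B)*(-531 + 4392) = (-3411 + 2390)*(-531 + 4392) = -1021*3861 = -3942081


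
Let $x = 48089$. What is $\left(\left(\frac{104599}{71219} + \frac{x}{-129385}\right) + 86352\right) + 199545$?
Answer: $\frac{11504177763051}{40238735} \approx 2.859 \cdot 10^{5}$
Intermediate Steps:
$\left(\left(\frac{104599}{71219} + \frac{x}{-129385}\right) + 86352\right) + 199545 = \left(\left(\frac{104599}{71219} + \frac{48089}{-129385}\right) + 86352\right) + 199545 = \left(\left(104599 \cdot \frac{1}{71219} + 48089 \left(- \frac{1}{129385}\right)\right) + 86352\right) + 199545 = \left(\left(\frac{104599}{71219} - \frac{48089}{129385}\right) + 86352\right) + 199545 = \left(\frac{44142756}{40238735} + 86352\right) + 199545 = \frac{3474739387476}{40238735} + 199545 = \frac{11504177763051}{40238735}$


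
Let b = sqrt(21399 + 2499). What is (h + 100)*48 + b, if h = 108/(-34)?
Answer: 79008/17 + sqrt(23898) ≈ 4802.1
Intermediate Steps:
h = -54/17 (h = 108*(-1/34) = -54/17 ≈ -3.1765)
b = sqrt(23898) ≈ 154.59
(h + 100)*48 + b = (-54/17 + 100)*48 + sqrt(23898) = (1646/17)*48 + sqrt(23898) = 79008/17 + sqrt(23898)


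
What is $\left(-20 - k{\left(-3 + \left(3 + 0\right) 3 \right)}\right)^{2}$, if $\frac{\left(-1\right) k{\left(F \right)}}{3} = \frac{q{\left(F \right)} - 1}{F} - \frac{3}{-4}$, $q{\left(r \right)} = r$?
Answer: $\frac{3721}{16} \approx 232.56$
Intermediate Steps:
$k{\left(F \right)} = - \frac{9}{4} - \frac{3 \left(-1 + F\right)}{F}$ ($k{\left(F \right)} = - 3 \left(\frac{F - 1}{F} - \frac{3}{-4}\right) = - 3 \left(\frac{-1 + F}{F} - - \frac{3}{4}\right) = - 3 \left(\frac{-1 + F}{F} + \frac{3}{4}\right) = - 3 \left(\frac{3}{4} + \frac{-1 + F}{F}\right) = - \frac{9}{4} - \frac{3 \left(-1 + F\right)}{F}$)
$\left(-20 - k{\left(-3 + \left(3 + 0\right) 3 \right)}\right)^{2} = \left(-20 - \left(- \frac{21}{4} + \frac{3}{-3 + \left(3 + 0\right) 3}\right)\right)^{2} = \left(-20 - \left(- \frac{21}{4} + \frac{3}{-3 + 3 \cdot 3}\right)\right)^{2} = \left(-20 - \left(- \frac{21}{4} + \frac{3}{-3 + 9}\right)\right)^{2} = \left(-20 - \left(- \frac{21}{4} + \frac{3}{6}\right)\right)^{2} = \left(-20 - \left(- \frac{21}{4} + 3 \cdot \frac{1}{6}\right)\right)^{2} = \left(-20 - \left(- \frac{21}{4} + \frac{1}{2}\right)\right)^{2} = \left(-20 - - \frac{19}{4}\right)^{2} = \left(-20 + \frac{19}{4}\right)^{2} = \left(- \frac{61}{4}\right)^{2} = \frac{3721}{16}$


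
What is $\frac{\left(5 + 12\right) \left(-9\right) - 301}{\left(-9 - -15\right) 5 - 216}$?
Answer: $\frac{227}{93} \approx 2.4409$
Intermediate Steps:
$\frac{\left(5 + 12\right) \left(-9\right) - 301}{\left(-9 - -15\right) 5 - 216} = \frac{17 \left(-9\right) - 301}{\left(-9 + 15\right) 5 - 216} = \frac{-153 - 301}{6 \cdot 5 - 216} = - \frac{454}{30 - 216} = - \frac{454}{-186} = \left(-454\right) \left(- \frac{1}{186}\right) = \frac{227}{93}$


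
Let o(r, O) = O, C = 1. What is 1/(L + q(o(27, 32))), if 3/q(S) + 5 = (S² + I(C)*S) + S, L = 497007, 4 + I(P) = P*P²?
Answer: 955/474641688 ≈ 2.0120e-6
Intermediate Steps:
I(P) = -4 + P³ (I(P) = -4 + P*P² = -4 + P³)
q(S) = 3/(-5 + S² - 2*S) (q(S) = 3/(-5 + ((S² + (-4 + 1³)*S) + S)) = 3/(-5 + ((S² + (-4 + 1)*S) + S)) = 3/(-5 + ((S² - 3*S) + S)) = 3/(-5 + (S² - 2*S)) = 3/(-5 + S² - 2*S))
1/(L + q(o(27, 32))) = 1/(497007 + 3/(-5 + 32² - 2*32)) = 1/(497007 + 3/(-5 + 1024 - 64)) = 1/(497007 + 3/955) = 1/(474641688/955) = 955/474641688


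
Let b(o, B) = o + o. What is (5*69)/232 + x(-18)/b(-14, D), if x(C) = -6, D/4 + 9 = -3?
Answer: 2763/1624 ≈ 1.7014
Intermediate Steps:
D = -48 (D = -36 + 4*(-3) = -36 - 12 = -48)
b(o, B) = 2*o
(5*69)/232 + x(-18)/b(-14, D) = (5*69)/232 - 6/(2*(-14)) = 345*(1/232) - 6/(-28) = 345/232 - 6*(-1/28) = 345/232 + 3/14 = 2763/1624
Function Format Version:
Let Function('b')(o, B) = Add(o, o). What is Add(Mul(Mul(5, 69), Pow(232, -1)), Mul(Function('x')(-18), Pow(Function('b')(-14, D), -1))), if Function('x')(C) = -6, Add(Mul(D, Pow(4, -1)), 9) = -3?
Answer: Rational(2763, 1624) ≈ 1.7014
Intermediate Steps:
D = -48 (D = Add(-36, Mul(4, -3)) = Add(-36, -12) = -48)
Function('b')(o, B) = Mul(2, o)
Add(Mul(Mul(5, 69), Pow(232, -1)), Mul(Function('x')(-18), Pow(Function('b')(-14, D), -1))) = Add(Mul(Mul(5, 69), Pow(232, -1)), Mul(-6, Pow(Mul(2, -14), -1))) = Add(Mul(345, Rational(1, 232)), Mul(-6, Pow(-28, -1))) = Add(Rational(345, 232), Mul(-6, Rational(-1, 28))) = Add(Rational(345, 232), Rational(3, 14)) = Rational(2763, 1624)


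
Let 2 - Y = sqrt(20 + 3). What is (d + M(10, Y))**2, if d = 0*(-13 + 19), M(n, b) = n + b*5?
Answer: 975 - 200*sqrt(23) ≈ 15.834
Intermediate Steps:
Y = 2 - sqrt(23) (Y = 2 - sqrt(20 + 3) = 2 - sqrt(23) ≈ -2.7958)
M(n, b) = n + 5*b
d = 0 (d = 0*6 = 0)
(d + M(10, Y))**2 = (0 + (10 + 5*(2 - sqrt(23))))**2 = (0 + (10 + (10 - 5*sqrt(23))))**2 = (0 + (20 - 5*sqrt(23)))**2 = (20 - 5*sqrt(23))**2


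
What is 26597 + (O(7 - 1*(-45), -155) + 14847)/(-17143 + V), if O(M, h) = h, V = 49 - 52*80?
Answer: 282638973/10627 ≈ 26596.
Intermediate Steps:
V = -4111 (V = 49 - 4160 = -4111)
26597 + (O(7 - 1*(-45), -155) + 14847)/(-17143 + V) = 26597 + (-155 + 14847)/(-17143 - 4111) = 26597 + 14692/(-21254) = 26597 + 14692*(-1/21254) = 26597 - 7346/10627 = 282638973/10627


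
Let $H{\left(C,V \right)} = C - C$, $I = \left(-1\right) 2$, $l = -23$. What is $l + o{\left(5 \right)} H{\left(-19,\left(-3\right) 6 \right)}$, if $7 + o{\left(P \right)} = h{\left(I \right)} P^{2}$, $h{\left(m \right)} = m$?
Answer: $-23$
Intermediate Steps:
$I = -2$
$o{\left(P \right)} = -7 - 2 P^{2}$
$H{\left(C,V \right)} = 0$
$l + o{\left(5 \right)} H{\left(-19,\left(-3\right) 6 \right)} = -23 + \left(-7 - 2 \cdot 5^{2}\right) 0 = -23 + \left(-7 - 50\right) 0 = -23 - 0 = -23 + 0 = -23$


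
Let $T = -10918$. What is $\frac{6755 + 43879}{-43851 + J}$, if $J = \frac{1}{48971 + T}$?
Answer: $- \frac{963387801}{834331051} \approx -1.1547$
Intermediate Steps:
$J = \frac{1}{38053}$ ($J = \frac{1}{48971 - 10918} = \frac{1}{38053} \approx 2.6279 \cdot 10^{-5}$)
$\frac{6755 + 43879}{-43851 + J} = \frac{6755 + 43879}{-43851 + \frac{1}{38053}} = \frac{50634}{- \frac{1668662102}{38053}} = 50634 \left(- \frac{38053}{1668662102}\right) = - \frac{963387801}{834331051}$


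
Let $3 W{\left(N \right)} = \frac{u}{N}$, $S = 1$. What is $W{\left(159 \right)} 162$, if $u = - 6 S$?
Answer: $- \frac{108}{53} \approx -2.0377$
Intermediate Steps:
$u = -6$ ($u = \left(-6\right) 1 = -6$)
$W{\left(N \right)} = - \frac{2}{N}$ ($W{\left(N \right)} = \frac{\left(-6\right) \frac{1}{N}}{3} = - \frac{2}{N}$)
$W{\left(159 \right)} 162 = - \frac{2}{159} \cdot 162 = \left(-2\right) \frac{1}{159} \cdot 162 = \left(- \frac{2}{159}\right) 162 = - \frac{108}{53}$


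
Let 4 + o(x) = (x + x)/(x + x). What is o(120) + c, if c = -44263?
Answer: -44266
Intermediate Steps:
o(x) = -3 (o(x) = -4 + (x + x)/(x + x) = -4 + (2*x)/((2*x)) = -4 + (2*x)*(1/(2*x)) = -4 + 1 = -3)
o(120) + c = -3 - 44263 = -44266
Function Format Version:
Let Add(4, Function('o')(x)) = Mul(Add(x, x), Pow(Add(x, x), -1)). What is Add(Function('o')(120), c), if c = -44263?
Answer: -44266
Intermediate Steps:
Function('o')(x) = -3 (Function('o')(x) = Add(-4, Mul(Add(x, x), Pow(Add(x, x), -1))) = Add(-4, Mul(Mul(2, x), Pow(Mul(2, x), -1))) = Add(-4, Mul(Mul(2, x), Mul(Rational(1, 2), Pow(x, -1)))) = Add(-4, 1) = -3)
Add(Function('o')(120), c) = Add(-3, -44263) = -44266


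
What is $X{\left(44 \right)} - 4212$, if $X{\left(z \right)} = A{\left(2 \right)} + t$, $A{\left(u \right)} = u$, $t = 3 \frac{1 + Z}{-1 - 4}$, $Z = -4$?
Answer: $- \frac{21041}{5} \approx -4208.2$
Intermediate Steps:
$t = \frac{9}{5}$ ($t = 3 \frac{1 - 4}{-1 - 4} = 3 \left(- \frac{3}{-5}\right) = 3 \left(\left(-3\right) \left(- \frac{1}{5}\right)\right) = 3 \cdot \frac{3}{5} = \frac{9}{5} \approx 1.8$)
$X{\left(z \right)} = \frac{19}{5}$ ($X{\left(z \right)} = 2 + \frac{9}{5} = \frac{19}{5}$)
$X{\left(44 \right)} - 4212 = \frac{19}{5} - 4212 = - \frac{21041}{5}$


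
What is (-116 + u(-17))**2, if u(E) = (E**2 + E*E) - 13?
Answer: 201601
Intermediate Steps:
u(E) = -13 + 2*E**2 (u(E) = (E**2 + E**2) - 13 = 2*E**2 - 13 = -13 + 2*E**2)
(-116 + u(-17))**2 = (-116 + (-13 + 2*(-17)**2))**2 = (-116 + (-13 + 2*289))**2 = (-116 + (-13 + 578))**2 = (-116 + 565)**2 = 449**2 = 201601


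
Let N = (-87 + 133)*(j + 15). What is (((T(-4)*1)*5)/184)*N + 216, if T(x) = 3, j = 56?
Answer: 1929/4 ≈ 482.25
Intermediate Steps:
N = 3266 (N = (-87 + 133)*(56 + 15) = 46*71 = 3266)
(((T(-4)*1)*5)/184)*N + 216 = (((3*1)*5)/184)*3266 + 216 = ((3*5)*(1/184))*3266 + 216 = (15*(1/184))*3266 + 216 = (15/184)*3266 + 216 = 1065/4 + 216 = 1929/4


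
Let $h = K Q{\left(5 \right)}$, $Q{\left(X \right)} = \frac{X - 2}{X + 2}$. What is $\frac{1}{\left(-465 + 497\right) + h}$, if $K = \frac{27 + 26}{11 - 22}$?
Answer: $\frac{77}{2305} \approx 0.033406$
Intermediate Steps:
$K = - \frac{53}{11}$ ($K = \frac{53}{11 - 22} = \frac{53}{-11} = 53 \left(- \frac{1}{11}\right) = - \frac{53}{11} \approx -4.8182$)
$Q{\left(X \right)} = \frac{-2 + X}{2 + X}$
$h = - \frac{159}{77}$ ($h = - \frac{53 \frac{-2 + 5}{2 + 5}}{11} = - \frac{53 \cdot \frac{1}{7} \cdot 3}{11} = \left(- \frac{53}{11}\right) \frac{3}{7} = - \frac{159}{77} \approx -2.0649$)
$\frac{1}{\left(-465 + 497\right) + h} = \frac{1}{\left(-465 + 497\right) - \frac{159}{77}} = \frac{1}{32 - \frac{159}{77}} = \frac{1}{\frac{2305}{77}} = \frac{77}{2305}$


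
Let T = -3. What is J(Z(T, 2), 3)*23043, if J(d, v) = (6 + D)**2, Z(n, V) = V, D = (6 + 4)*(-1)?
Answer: 368688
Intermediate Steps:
D = -10 (D = 10*(-1) = -10)
J(d, v) = 16 (J(d, v) = (6 - 10)**2 = (-4)**2 = 16)
J(Z(T, 2), 3)*23043 = 16*23043 = 368688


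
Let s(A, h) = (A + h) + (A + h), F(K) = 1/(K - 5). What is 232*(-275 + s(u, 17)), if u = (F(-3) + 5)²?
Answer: -179539/4 ≈ -44885.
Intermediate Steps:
F(K) = 1/(-5 + K)
u = 1521/64 (u = (1/(-5 - 3) + 5)² = (1/(-8) + 5)² = (-⅛ + 5)² = (39/8)² = 1521/64 ≈ 23.766)
s(A, h) = 2*A + 2*h
232*(-275 + s(u, 17)) = 232*(-275 + (2*(1521/64) + 2*17)) = 232*(-275 + (1521/32 + 34)) = 232*(-275 + 2609/32) = 232*(-6191/32) = -179539/4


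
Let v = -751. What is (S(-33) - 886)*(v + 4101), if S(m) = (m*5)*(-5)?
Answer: -204350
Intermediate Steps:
S(m) = -25*m (S(m) = (5*m)*(-5) = -25*m)
(S(-33) - 886)*(v + 4101) = (-25*(-33) - 886)*(-751 + 4101) = (825 - 886)*3350 = -61*3350 = -204350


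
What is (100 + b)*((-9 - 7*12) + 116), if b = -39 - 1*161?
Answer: -2300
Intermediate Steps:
b = -200 (b = -39 - 161 = -200)
(100 + b)*((-9 - 7*12) + 116) = (100 - 200)*((-9 - 7*12) + 116) = -100*((-9 - 84) + 116) = -100*(-93 + 116) = -100*23 = -2300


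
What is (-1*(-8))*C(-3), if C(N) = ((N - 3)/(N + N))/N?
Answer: -8/3 ≈ -2.6667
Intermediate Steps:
C(N) = (-3 + N)/(2*N²) (C(N) = ((-3 + N)/((2*N)))/N = ((-3 + N)*(1/(2*N)))/N = ((-3 + N)/(2*N))/N = (-3 + N)/(2*N²))
(-1*(-8))*C(-3) = (-1*(-8))*((½)*(-3 - 3)/(-3)²) = 8*((½)*(⅑)*(-6)) = 8*(-⅓) = -8/3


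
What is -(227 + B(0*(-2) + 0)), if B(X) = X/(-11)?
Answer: -227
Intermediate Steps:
B(X) = -X/11 (B(X) = X*(-1/11) = -X/11)
-(227 + B(0*(-2) + 0)) = -(227 - (0*(-2) + 0)/11) = -(227 - (0 + 0)/11) = -(227 - 1/11*0) = -(227 + 0) = -1*227 = -227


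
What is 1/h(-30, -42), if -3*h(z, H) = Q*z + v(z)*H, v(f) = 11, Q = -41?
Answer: -1/256 ≈ -0.0039063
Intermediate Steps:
h(z, H) = -11*H/3 + 41*z/3 (h(z, H) = -(-41*z + 11*H)/3 = -11*H/3 + 41*z/3)
1/h(-30, -42) = 1/(-11/3*(-42) + (41/3)*(-30)) = 1/(154 - 410) = 1/(-256) = -1/256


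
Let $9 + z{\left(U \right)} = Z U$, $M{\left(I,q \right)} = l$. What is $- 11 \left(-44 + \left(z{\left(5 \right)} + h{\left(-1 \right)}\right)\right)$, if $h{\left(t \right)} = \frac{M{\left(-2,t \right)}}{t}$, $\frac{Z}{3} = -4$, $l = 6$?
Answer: $1309$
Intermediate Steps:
$Z = -12$ ($Z = 3 \left(-4\right) = -12$)
$M{\left(I,q \right)} = 6$
$z{\left(U \right)} = -9 - 12 U$
$h{\left(t \right)} = \frac{6}{t}$
$- 11 \left(-44 + \left(z{\left(5 \right)} + h{\left(-1 \right)}\right)\right) = - 11 \left(-44 + \left(\left(-9 - 60\right) + \frac{6}{-1}\right)\right) = - 11 \left(-44 + \left(\left(-9 - 60\right) + 6 \left(-1\right)\right)\right) = - 11 \left(-44 - 75\right) = \left(-11\right) \left(-119\right) = 1309$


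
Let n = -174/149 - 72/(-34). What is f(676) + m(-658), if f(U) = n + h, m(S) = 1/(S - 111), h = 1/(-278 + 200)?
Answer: 142171241/151934406 ≈ 0.93574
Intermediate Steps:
n = 2406/2533 (n = -174*1/149 - 72*(-1/34) = -174/149 + 36/17 = 2406/2533 ≈ 0.94986)
h = -1/78 (h = 1/(-78) = -1/78 ≈ -0.012821)
m(S) = 1/(-111 + S)
f(U) = 185135/197574 (f(U) = 2406/2533 - 1/78 = 185135/197574)
f(676) + m(-658) = 185135/197574 + 1/(-111 - 658) = 185135/197574 + 1/(-769) = 185135/197574 - 1/769 = 142171241/151934406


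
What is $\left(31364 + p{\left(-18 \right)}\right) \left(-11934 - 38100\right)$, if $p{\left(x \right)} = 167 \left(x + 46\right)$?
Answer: $-1803225360$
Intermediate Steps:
$p{\left(x \right)} = 7682 + 167 x$ ($p{\left(x \right)} = 167 \left(46 + x\right) = 7682 + 167 x$)
$\left(31364 + p{\left(-18 \right)}\right) \left(-11934 - 38100\right) = \left(31364 + \left(7682 + 167 \left(-18\right)\right)\right) \left(-11934 - 38100\right) = \left(31364 + \left(7682 - 3006\right)\right) \left(-50034\right) = \left(31364 + 4676\right) \left(-50034\right) = 36040 \left(-50034\right) = -1803225360$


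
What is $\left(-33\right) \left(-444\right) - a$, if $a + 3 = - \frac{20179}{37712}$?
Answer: $\frac{552689539}{37712} \approx 14656.0$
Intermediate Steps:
$a = - \frac{133315}{37712}$ ($a = -3 - \frac{20179}{37712} = - \frac{133315}{37712} \approx -3.5351$)
$\left(-33\right) \left(-444\right) - a = \left(-33\right) \left(-444\right) - - \frac{133315}{37712} = 14652 + \frac{133315}{37712} = \frac{552689539}{37712}$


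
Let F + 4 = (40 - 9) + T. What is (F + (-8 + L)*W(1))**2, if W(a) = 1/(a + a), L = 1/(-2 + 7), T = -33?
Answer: 9801/100 ≈ 98.010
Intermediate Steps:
L = 1/5 ≈ 0.20000
W(a) = 1/(2*a)
F = -6 (F = -4 + ((40 - 9) - 33) = -4 + (31 - 33) = -4 - 2 = -6)
(F + (-8 + L)*W(1))**2 = (-6 + (-8 + 1/5)*((1/2)/1))**2 = (-6 - 39/10)**2 = (-99/10)**2 = 9801/100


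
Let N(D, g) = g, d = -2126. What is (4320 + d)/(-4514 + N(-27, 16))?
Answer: -1097/2249 ≈ -0.48777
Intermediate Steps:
(4320 + d)/(-4514 + N(-27, 16)) = (4320 - 2126)/(-4514 + 16) = 2194/(-4498) = 2194*(-1/4498) = -1097/2249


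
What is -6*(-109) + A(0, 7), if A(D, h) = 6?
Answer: 660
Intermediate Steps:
-6*(-109) + A(0, 7) = -6*(-109) + 6 = 654 + 6 = 660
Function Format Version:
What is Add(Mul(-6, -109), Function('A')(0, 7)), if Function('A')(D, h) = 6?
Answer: 660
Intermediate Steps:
Add(Mul(-6, -109), Function('A')(0, 7)) = Add(Mul(-6, -109), 6) = Add(654, 6) = 660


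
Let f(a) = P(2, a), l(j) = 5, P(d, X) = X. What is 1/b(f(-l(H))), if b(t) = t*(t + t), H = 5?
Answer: 1/50 ≈ 0.020000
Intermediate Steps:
f(a) = a
b(t) = 2*t² (b(t) = t*(2*t) = 2*t²)
1/b(f(-l(H))) = 1/(2*(-1*5)²) = 1/(2*(-5)²) = 1/(2*25) = 1/50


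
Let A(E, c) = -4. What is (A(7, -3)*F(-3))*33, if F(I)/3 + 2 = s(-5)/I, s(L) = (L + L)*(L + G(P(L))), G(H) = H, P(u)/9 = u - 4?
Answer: 114312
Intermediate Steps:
P(u) = -36 + 9*u (P(u) = 9*(u - 4) = 9*(-4 + u) = -36 + 9*u)
s(L) = 2*L*(-36 + 10*L) (s(L) = (L + L)*(L + (-36 + 9*L)) = (2*L)*(-36 + 10*L) = 2*L*(-36 + 10*L))
F(I) = -6 + 2580/I (F(I) = -6 + 3*((4*(-5)*(-18 + 5*(-5)))/I) = -6 + 3*((4*(-5)*(-18 - 25))/I) = -6 + 3*((4*(-5)*(-43))/I) = -6 + 3*(860/I) = -6 + 2580/I)
(A(7, -3)*F(-3))*33 = -4*(-6 + 2580/(-3))*33 = -4*(-6 + 2580*(-1/3))*33 = -4*(-6 - 860)*33 = -4*(-866)*33 = 3464*33 = 114312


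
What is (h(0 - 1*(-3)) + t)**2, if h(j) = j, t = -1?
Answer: 4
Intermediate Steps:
(h(0 - 1*(-3)) + t)**2 = ((0 - 1*(-3)) - 1)**2 = ((0 + 3) - 1)**2 = (3 - 1)**2 = 2**2 = 4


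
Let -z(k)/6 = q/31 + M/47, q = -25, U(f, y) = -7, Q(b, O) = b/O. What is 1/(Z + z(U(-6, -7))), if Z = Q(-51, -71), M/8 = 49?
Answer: -103447/4601895 ≈ -0.022479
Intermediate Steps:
M = 392 (M = 8*49 = 392)
Z = 51/71 (Z = -51/(-71) = -51*(-1/71) = 51/71 ≈ 0.71831)
z(k) = -65862/1457 (z(k) = -6*(-25/31 + 392/47) = -6*10977/1457 = -65862/1457)
1/(Z + z(U(-6, -7))) = 1/(51/71 - 65862/1457) = 1/(-4601895/103447) = -103447/4601895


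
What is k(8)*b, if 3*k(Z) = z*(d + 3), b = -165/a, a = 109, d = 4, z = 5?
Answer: -1925/109 ≈ -17.661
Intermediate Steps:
b = -165/109 ≈ -1.5138
k(Z) = 35/3 (k(Z) = (5*(4 + 3))/3 = (5*7)/3 = (⅓)*35 = 35/3)
k(8)*b = (35/3)*(-165/109) = -1925/109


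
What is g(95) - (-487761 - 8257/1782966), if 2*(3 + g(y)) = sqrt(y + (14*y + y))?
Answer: 869655938485/1782966 + 2*sqrt(95) ≈ 4.8778e+5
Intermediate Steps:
g(y) = -3 + 2*sqrt(y) (g(y) = -3 + sqrt(y + (14*y + y))/2 = -3 + sqrt(y + 15*y)/2 = -3 + sqrt(16*y)/2 = -3 + (4*sqrt(y))/2 = -3 + 2*sqrt(y))
g(95) - (-487761 - 8257/1782966) = (-3 + 2*sqrt(95)) - (-487761 - 8257/1782966) = (-3 + 2*sqrt(95)) - 1*(-869661287383/1782966) = (-3 + 2*sqrt(95)) + 869661287383/1782966 = 869655938485/1782966 + 2*sqrt(95)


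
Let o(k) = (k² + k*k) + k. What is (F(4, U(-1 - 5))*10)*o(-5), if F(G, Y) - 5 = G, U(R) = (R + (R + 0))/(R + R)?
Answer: 4050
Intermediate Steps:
U(R) = 1 (U(R) = (R + R)/((2*R)) = (2*R)*(1/(2*R)) = 1)
F(G, Y) = 5 + G
o(k) = k + 2*k² (o(k) = (k² + k²) + k = 2*k² + k = k + 2*k²)
(F(4, U(-1 - 5))*10)*o(-5) = ((5 + 4)*10)*(-5*(1 + 2*(-5))) = (9*10)*(-5*(1 - 10)) = 90*(-5*(-9)) = 90*45 = 4050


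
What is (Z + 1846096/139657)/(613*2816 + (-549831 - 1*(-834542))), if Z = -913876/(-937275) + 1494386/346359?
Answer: 39958144309761578/4341416992176813347175 ≈ 9.2039e-6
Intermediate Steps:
Z = 572393271878/108211210575 (Z = -913876*(-1/937275) + 1494386*(1/346359) = 913876/937275 + 1494386/346359 = 572393271878/108211210575 ≈ 5.2896)
(Z + 1846096/139657)/(613*2816 + (-549831 - 1*(-834542))) = (572393271878/108211210575 + 1846096/139657)/(613*2816 + (-549831 - 1*(-834542))) = (572393271878/108211210575 + 1846096*(1/139657))/(1726208 + (-549831 + 834542)) = (572393271878/108211210575 + 263728/19951)/(1726208 + 284711) = (39958144309761578/2158921862181825)/2010919 = (39958144309761578/2158921862181825)*(1/2010919) = 39958144309761578/4341416992176813347175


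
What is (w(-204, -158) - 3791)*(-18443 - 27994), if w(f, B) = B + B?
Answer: 190716759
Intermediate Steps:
w(f, B) = 2*B
(w(-204, -158) - 3791)*(-18443 - 27994) = (2*(-158) - 3791)*(-18443 - 27994) = (-316 - 3791)*(-46437) = -4107*(-46437) = 190716759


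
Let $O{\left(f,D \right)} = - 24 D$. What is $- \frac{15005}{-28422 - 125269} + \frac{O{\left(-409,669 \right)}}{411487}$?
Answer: $\frac{3706699739}{63241848517} \approx 0.058612$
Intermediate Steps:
$- \frac{15005}{-28422 - 125269} + \frac{O{\left(-409,669 \right)}}{411487} = - \frac{15005}{-28422 - 125269} + \frac{\left(-24\right) 669}{411487} = - \frac{15005}{-28422 - 125269} - \frac{16056}{411487} = - \frac{15005}{-153691} - \frac{16056}{411487} = \left(-15005\right) \left(- \frac{1}{153691}\right) - \frac{16056}{411487} = \frac{15005}{153691} - \frac{16056}{411487} = \frac{3706699739}{63241848517}$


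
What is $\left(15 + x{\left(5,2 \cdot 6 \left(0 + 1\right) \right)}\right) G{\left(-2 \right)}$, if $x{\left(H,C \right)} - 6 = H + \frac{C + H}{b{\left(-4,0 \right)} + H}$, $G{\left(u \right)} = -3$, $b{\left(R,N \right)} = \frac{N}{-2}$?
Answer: $- \frac{441}{5} \approx -88.2$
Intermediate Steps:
$b{\left(R,N \right)} = - \frac{N}{2}$ ($b{\left(R,N \right)} = N \left(- \frac{1}{2}\right) = - \frac{N}{2}$)
$x{\left(H,C \right)} = 6 + H + \frac{C + H}{H}$ ($x{\left(H,C \right)} = 6 + \left(H + \frac{C + H}{\left(- \frac{1}{2}\right) 0 + H}\right) = 6 + \left(H + \frac{C + H}{0 + H}\right) = 6 + \left(H + \frac{C + H}{H}\right) = 6 + H + \frac{C + H}{H}$)
$\left(15 + x{\left(5,2 \cdot 6 \left(0 + 1\right) \right)}\right) G{\left(-2 \right)} = \left(15 + \left(7 + 5 + \frac{2 \cdot 6 \left(0 + 1\right)}{5}\right)\right) \left(-3\right) = \left(15 + \left(7 + 5 + 12 \cdot 1 \cdot \frac{1}{5}\right)\right) \left(-3\right) = \left(15 + \left(7 + 5 + 12 \cdot \frac{1}{5}\right)\right) \left(-3\right) = \left(15 + \left(7 + 5 + \frac{12}{5}\right)\right) \left(-3\right) = \left(15 + \frac{72}{5}\right) \left(-3\right) = \frac{147}{5} \left(-3\right) = - \frac{441}{5}$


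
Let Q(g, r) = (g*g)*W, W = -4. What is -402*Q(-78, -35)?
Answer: 9783072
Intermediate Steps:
Q(g, r) = -4*g² (Q(g, r) = (g*g)*(-4) = g²*(-4) = -4*g²)
-402*Q(-78, -35) = -(-1608)*(-78)² = -(-1608)*6084 = -402*(-24336) = 9783072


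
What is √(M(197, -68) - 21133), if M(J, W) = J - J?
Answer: I*√21133 ≈ 145.37*I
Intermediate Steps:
M(J, W) = 0
√(M(197, -68) - 21133) = √(0 - 21133) = √(-21133) = I*√21133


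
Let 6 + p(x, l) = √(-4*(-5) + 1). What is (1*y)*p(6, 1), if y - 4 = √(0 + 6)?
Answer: -(4 + √6)*(6 - √21) ≈ -9.1417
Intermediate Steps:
p(x, l) = -6 + √21 (p(x, l) = -6 + √(-4*(-5) + 1) = -6 + √(20 + 1) = -6 + √21)
y = 4 + √6 (y = 4 + √(0 + 6) = 4 + √6 ≈ 6.4495)
(1*y)*p(6, 1) = (1*(4 + √6))*(-6 + √21) = (4 + √6)*(-6 + √21) = (-6 + √21)*(4 + √6)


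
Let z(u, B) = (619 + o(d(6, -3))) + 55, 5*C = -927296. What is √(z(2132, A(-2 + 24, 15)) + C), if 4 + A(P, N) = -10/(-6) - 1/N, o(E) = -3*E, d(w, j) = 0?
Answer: I*√4619630/5 ≈ 429.87*I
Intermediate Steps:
C = -927296/5 (C = (⅕)*(-927296) = -927296/5 ≈ -1.8546e+5)
A(P, N) = -7/3 - 1/N (A(P, N) = -4 + (-10/(-6) - 1/N) = -4 + (-10*(-⅙) - 1/N) = -4 + (5/3 - 1/N) = -7/3 - 1/N)
z(u, B) = 674 (z(u, B) = (619 - 3*0) + 55 = (619 + 0) + 55 = 619 + 55 = 674)
√(z(2132, A(-2 + 24, 15)) + C) = √(674 - 927296/5) = √(-923926/5) = I*√4619630/5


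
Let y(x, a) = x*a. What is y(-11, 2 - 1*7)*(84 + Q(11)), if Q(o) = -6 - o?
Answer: 3685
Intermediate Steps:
y(x, a) = a*x
y(-11, 2 - 1*7)*(84 + Q(11)) = ((2 - 1*7)*(-11))*(84 + (-6 - 1*11)) = ((2 - 7)*(-11))*(84 + (-6 - 11)) = (-5*(-11))*(84 - 17) = 55*67 = 3685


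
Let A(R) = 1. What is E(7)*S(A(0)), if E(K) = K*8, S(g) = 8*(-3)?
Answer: -1344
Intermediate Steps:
S(g) = -24
E(K) = 8*K
E(7)*S(A(0)) = (8*7)*(-24) = 56*(-24) = -1344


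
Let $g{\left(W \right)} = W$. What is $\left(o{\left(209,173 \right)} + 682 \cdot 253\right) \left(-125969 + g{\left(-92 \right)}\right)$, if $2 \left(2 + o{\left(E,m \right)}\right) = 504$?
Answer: $-21782836556$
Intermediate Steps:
$o{\left(E,m \right)} = 250$ ($o{\left(E,m \right)} = -2 + \frac{1}{2} \cdot 504 = -2 + 252 = 250$)
$\left(o{\left(209,173 \right)} + 682 \cdot 253\right) \left(-125969 + g{\left(-92 \right)}\right) = \left(250 + 682 \cdot 253\right) \left(-125969 - 92\right) = \left(250 + 172546\right) \left(-126061\right) = 172796 \left(-126061\right) = -21782836556$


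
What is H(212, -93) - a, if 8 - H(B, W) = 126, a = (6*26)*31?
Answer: -4954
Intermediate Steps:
a = 4836 (a = 156*31 = 4836)
H(B, W) = -118 (H(B, W) = 8 - 1*126 = 8 - 126 = -118)
H(212, -93) - a = -118 - 1*4836 = -118 - 4836 = -4954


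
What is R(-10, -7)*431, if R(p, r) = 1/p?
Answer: -431/10 ≈ -43.100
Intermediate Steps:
R(p, r) = 1/p
R(-10, -7)*431 = 431/(-10) = -⅒*431 = -431/10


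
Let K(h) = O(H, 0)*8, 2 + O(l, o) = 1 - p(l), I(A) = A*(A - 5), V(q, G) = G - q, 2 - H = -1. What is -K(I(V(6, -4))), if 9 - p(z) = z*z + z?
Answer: -16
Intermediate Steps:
H = 3 (H = 2 - 1*(-1) = 2 + 1 = 3)
I(A) = A*(-5 + A)
p(z) = 9 - z - z² (p(z) = 9 - (z*z + z) = 9 - (z² + z) = 9 - (z + z²) = 9 + (-z - z²) = 9 - z - z²)
O(l, o) = -10 + l + l² (O(l, o) = -2 + (1 - (9 - l - l²)) = -2 + (1 + (-9 + l + l²)) = -2 + (-8 + l + l²) = -10 + l + l²)
K(h) = 16 (K(h) = (-10 + 3 + 3²)*8 = (-10 + 3 + 9)*8 = 2*8 = 16)
-K(I(V(6, -4))) = -1*16 = -16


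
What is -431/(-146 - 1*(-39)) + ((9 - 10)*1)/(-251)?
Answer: 108288/26857 ≈ 4.0320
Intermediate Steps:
-431/(-146 - 1*(-39)) + ((9 - 10)*1)/(-251) = -431/(-146 + 39) - 1*1*(-1/251) = -431/(-107) - 1*(-1/251) = -431*(-1/107) + 1/251 = 431/107 + 1/251 = 108288/26857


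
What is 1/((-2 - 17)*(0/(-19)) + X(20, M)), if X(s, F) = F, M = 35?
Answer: 1/35 ≈ 0.028571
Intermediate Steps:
1/((-2 - 17)*(0/(-19)) + X(20, M)) = 1/((-2 - 17)*(0/(-19)) + 35) = 1/(-0*(-1)/19 + 35) = 1/(-19*0 + 35) = 1/(0 + 35) = 1/35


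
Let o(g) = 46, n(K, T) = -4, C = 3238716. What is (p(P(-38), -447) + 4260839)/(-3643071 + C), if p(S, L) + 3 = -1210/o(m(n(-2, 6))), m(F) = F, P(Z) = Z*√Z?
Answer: -97998623/9300165 ≈ -10.537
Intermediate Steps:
P(Z) = Z^(3/2)
p(S, L) = -674/23 (p(S, L) = -3 - 1210/46 = -3 - 1210*1/46 = -3 - 605/23 = -674/23)
(p(P(-38), -447) + 4260839)/(-3643071 + C) = (-674/23 + 4260839)/(-3643071 + 3238716) = (97998623/23)/(-404355) = (97998623/23)*(-1/404355) = -97998623/9300165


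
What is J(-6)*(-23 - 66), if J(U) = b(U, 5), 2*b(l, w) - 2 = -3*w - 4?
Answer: 1513/2 ≈ 756.50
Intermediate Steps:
b(l, w) = -1 - 3*w/2 (b(l, w) = 1 + (-3*w - 4)/2 = 1 + (-4 - 3*w)/2 = 1 + (-2 - 3*w/2) = -1 - 3*w/2)
J(U) = -17/2 (J(U) = -1 - 3/2*5 = -1 - 15/2 = -17/2)
J(-6)*(-23 - 66) = -17*(-23 - 66)/2 = -17/2*(-89) = 1513/2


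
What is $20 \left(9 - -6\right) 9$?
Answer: $2700$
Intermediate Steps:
$20 \left(9 - -6\right) 9 = 20 \left(9 + 6\right) 9 = 20 \cdot 15 \cdot 9 = 300 \cdot 9 = 2700$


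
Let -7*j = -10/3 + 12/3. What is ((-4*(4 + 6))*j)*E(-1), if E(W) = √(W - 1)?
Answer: 80*I*√2/21 ≈ 5.3875*I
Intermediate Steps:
j = -2/21 (j = -(-10/3 + 12/3)/7 = -(-10*⅓ + 12*(⅓))/7 = -(-10/3 + 4)/7 = -⅐*⅔ = -2/21 ≈ -0.095238)
E(W) = √(-1 + W)
((-4*(4 + 6))*j)*E(-1) = (-4*(4 + 6)*(-2/21))*√(-1 - 1) = (-4*10*(-2/21))*√(-2) = (-40*(-2/21))*(I*√2) = 80*(I*√2)/21 = 80*I*√2/21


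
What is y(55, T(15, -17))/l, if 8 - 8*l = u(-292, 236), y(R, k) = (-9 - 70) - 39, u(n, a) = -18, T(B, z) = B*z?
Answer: -472/13 ≈ -36.308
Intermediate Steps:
y(R, k) = -118 (y(R, k) = -79 - 39 = -118)
l = 13/4 (l = 1 - ⅛*(-18) = 1 + 9/4 = 13/4 ≈ 3.2500)
y(55, T(15, -17))/l = -118/13/4 = -118*4/13 = -472/13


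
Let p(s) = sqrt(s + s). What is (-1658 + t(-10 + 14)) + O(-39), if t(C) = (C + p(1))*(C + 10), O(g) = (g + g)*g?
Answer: 1440 + 14*sqrt(2) ≈ 1459.8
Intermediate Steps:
p(s) = sqrt(2)*sqrt(s) (p(s) = sqrt(2*s) = sqrt(2)*sqrt(s))
O(g) = 2*g**2 (O(g) = (2*g)*g = 2*g**2)
t(C) = (10 + C)*(C + sqrt(2)) (t(C) = (C + sqrt(2)*sqrt(1))*(C + 10) = (C + sqrt(2)*1)*(10 + C) = (C + sqrt(2))*(10 + C) = (10 + C)*(C + sqrt(2)))
(-1658 + t(-10 + 14)) + O(-39) = (-1658 + ((-10 + 14)**2 + 10*(-10 + 14) + 10*sqrt(2) + (-10 + 14)*sqrt(2))) + 2*(-39)**2 = (-1658 + (4**2 + 10*4 + 10*sqrt(2) + 4*sqrt(2))) + 2*1521 = (-1658 + (16 + 40 + 10*sqrt(2) + 4*sqrt(2))) + 3042 = (-1658 + (56 + 14*sqrt(2))) + 3042 = (-1602 + 14*sqrt(2)) + 3042 = 1440 + 14*sqrt(2)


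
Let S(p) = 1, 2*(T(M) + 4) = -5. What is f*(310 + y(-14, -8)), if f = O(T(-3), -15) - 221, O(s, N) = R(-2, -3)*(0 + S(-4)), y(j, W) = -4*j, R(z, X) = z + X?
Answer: -82716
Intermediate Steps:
T(M) = -13/2 (T(M) = -4 + (1/2)*(-5) = -4 - 5/2 = -13/2)
R(z, X) = X + z
O(s, N) = -5 (O(s, N) = (-3 - 2)*(0 + 1) = -5*1 = -5)
f = -226 (f = -5 - 221 = -226)
f*(310 + y(-14, -8)) = -226*(310 - 4*(-14)) = -226*(310 + 56) = -226*366 = -82716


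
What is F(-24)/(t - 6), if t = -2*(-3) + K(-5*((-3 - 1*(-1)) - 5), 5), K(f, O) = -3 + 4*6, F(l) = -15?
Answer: -5/7 ≈ -0.71429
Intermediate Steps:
K(f, O) = 21 (K(f, O) = -3 + 24 = 21)
t = 27 (t = -2*(-3) + 21 = 6 + 21 = 27)
F(-24)/(t - 6) = -15/(27 - 6) = -15/21 = (1/21)*(-15) = -5/7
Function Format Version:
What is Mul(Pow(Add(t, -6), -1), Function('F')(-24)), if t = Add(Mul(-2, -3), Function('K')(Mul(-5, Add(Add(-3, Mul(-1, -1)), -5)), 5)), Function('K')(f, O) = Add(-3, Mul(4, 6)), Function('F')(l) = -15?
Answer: Rational(-5, 7) ≈ -0.71429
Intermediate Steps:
Function('K')(f, O) = 21 (Function('K')(f, O) = Add(-3, 24) = 21)
t = 27 (t = Add(Mul(-2, -3), 21) = Add(6, 21) = 27)
Mul(Pow(Add(t, -6), -1), Function('F')(-24)) = Mul(Pow(Add(27, -6), -1), -15) = Mul(Pow(21, -1), -15) = Mul(Rational(1, 21), -15) = Rational(-5, 7)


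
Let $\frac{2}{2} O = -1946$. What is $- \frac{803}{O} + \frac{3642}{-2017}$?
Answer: $- \frac{5467681}{3925082} \approx -1.393$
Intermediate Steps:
$O = -1946$
$- \frac{803}{O} + \frac{3642}{-2017} = - \frac{803}{-1946} + \frac{3642}{-2017} = \left(-803\right) \left(- \frac{1}{1946}\right) + 3642 \left(- \frac{1}{2017}\right) = \frac{803}{1946} - \frac{3642}{2017} = - \frac{5467681}{3925082}$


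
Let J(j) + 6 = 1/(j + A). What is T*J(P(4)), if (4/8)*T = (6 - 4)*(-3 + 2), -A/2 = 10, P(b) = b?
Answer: 97/4 ≈ 24.250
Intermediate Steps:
A = -20 (A = -2*10 = -20)
J(j) = -6 + 1/(-20 + j) (J(j) = -6 + 1/(j - 20) = -6 + 1/(-20 + j))
T = -4 (T = 2*((6 - 4)*(-3 + 2)) = 2*(2*(-1)) = 2*(-2) = -4)
T*J(P(4)) = -4*(121 - 6*4)/(-20 + 4) = -4*(121 - 24)/(-16) = -(-1)*97/4 = -4*(-97/16) = 97/4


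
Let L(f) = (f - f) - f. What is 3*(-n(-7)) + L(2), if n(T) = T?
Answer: 19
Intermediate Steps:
L(f) = -f (L(f) = 0 - f = -f)
3*(-n(-7)) + L(2) = 3*(-1*(-7)) - 1*2 = 3*7 - 2 = 21 - 2 = 19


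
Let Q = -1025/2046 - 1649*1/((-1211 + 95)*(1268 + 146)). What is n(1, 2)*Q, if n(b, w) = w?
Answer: -8677961/8679132 ≈ -0.99986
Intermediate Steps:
Q = -8677961/17358264 (Q = -1025*1/2046 - 1649/((-1116*1414)) = -1025/2046 - 1649/(-1578024) = -1025/2046 - 1649*(-1/1578024) = -1025/2046 + 1649/1578024 = -8677961/17358264 ≈ -0.49993)
n(1, 2)*Q = 2*(-8677961/17358264) = -8677961/8679132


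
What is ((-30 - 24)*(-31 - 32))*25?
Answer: 85050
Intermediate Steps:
((-30 - 24)*(-31 - 32))*25 = -54*(-63)*25 = 3402*25 = 85050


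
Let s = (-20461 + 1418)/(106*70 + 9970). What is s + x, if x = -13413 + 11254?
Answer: -37564053/17390 ≈ -2160.1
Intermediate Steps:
s = -19043/17390 (s = -19043/(7420 + 9970) = -19043/17390 ≈ -1.0951)
x = -2159
s + x = -19043/17390 - 2159 = -37564053/17390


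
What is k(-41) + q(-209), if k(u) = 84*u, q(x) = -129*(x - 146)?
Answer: 42351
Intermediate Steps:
q(x) = 18834 - 129*x (q(x) = -129*(-146 + x) = 18834 - 129*x)
k(-41) + q(-209) = 84*(-41) + (18834 - 129*(-209)) = -3444 + (18834 + 26961) = -3444 + 45795 = 42351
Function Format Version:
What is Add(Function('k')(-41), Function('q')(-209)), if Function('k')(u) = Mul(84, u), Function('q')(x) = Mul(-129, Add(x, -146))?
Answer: 42351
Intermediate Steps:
Function('q')(x) = Add(18834, Mul(-129, x)) (Function('q')(x) = Mul(-129, Add(-146, x)) = Add(18834, Mul(-129, x)))
Add(Function('k')(-41), Function('q')(-209)) = Add(Mul(84, -41), Add(18834, Mul(-129, -209))) = Add(-3444, Add(18834, 26961)) = Add(-3444, 45795) = 42351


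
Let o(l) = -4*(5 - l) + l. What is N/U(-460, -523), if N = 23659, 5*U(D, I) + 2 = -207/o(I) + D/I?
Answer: -163022930975/1435849 ≈ -1.1354e+5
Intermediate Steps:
o(l) = -20 + 5*l (o(l) = (-20 + 4*l) + l = -20 + 5*l)
U(D, I) = -⅖ - 207/(5*(-20 + 5*I)) + D/(5*I) (U(D, I) = -⅖ + (-207/(-20 + 5*I) + D/I)/5 = -⅖ + (-207/(5*(-20 + 5*I)) + D/(5*I)) = -⅖ - 207/(5*(-20 + 5*I)) + D/(5*I))
N/U(-460, -523) = 23659/(((1/25)*(-207*(-523) - 10*(-523)*(-4 - 523) + 5*(-460)*(-4 - 523))/(-523*(-4 - 523)))) = 23659/(((1/25)*(-1/523)*(108261 - 10*(-523)*(-527) + 5*(-460)*(-527))/(-527))) = 23659/(((1/25)*(-1/523)*(-1/527)*(108261 - 2756210 + 1212100))) = 23659/(((1/25)*(-1/523)*(-1/527)*(-1435849))) = 23659/(-1435849/6890525) = 23659*(-6890525/1435849) = -163022930975/1435849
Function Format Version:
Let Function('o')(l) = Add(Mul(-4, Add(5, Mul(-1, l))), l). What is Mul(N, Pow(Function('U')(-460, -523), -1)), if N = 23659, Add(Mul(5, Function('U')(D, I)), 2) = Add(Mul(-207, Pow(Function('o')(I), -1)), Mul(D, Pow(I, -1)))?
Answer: Rational(-163022930975, 1435849) ≈ -1.1354e+5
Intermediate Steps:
Function('o')(l) = Add(-20, Mul(5, l)) (Function('o')(l) = Add(Add(-20, Mul(4, l)), l) = Add(-20, Mul(5, l)))
Function('U')(D, I) = Add(Rational(-2, 5), Mul(Rational(-207, 5), Pow(Add(-20, Mul(5, I)), -1)), Mul(Rational(1, 5), D, Pow(I, -1))) (Function('U')(D, I) = Add(Rational(-2, 5), Mul(Rational(1, 5), Add(Mul(-207, Pow(Add(-20, Mul(5, I)), -1)), Mul(D, Pow(I, -1))))) = Add(Rational(-2, 5), Add(Mul(Rational(-207, 5), Pow(Add(-20, Mul(5, I)), -1)), Mul(Rational(1, 5), D, Pow(I, -1)))) = Add(Rational(-2, 5), Mul(Rational(-207, 5), Pow(Add(-20, Mul(5, I)), -1)), Mul(Rational(1, 5), D, Pow(I, -1))))
Mul(N, Pow(Function('U')(-460, -523), -1)) = Mul(23659, Pow(Mul(Rational(1, 25), Pow(-523, -1), Pow(Add(-4, -523), -1), Add(Mul(-207, -523), Mul(-10, -523, Add(-4, -523)), Mul(5, -460, Add(-4, -523)))), -1)) = Mul(23659, Pow(Mul(Rational(1, 25), Rational(-1, 523), Pow(-527, -1), Add(108261, Mul(-10, -523, -527), Mul(5, -460, -527))), -1)) = Mul(23659, Pow(Mul(Rational(1, 25), Rational(-1, 523), Rational(-1, 527), Add(108261, -2756210, 1212100)), -1)) = Mul(23659, Pow(Mul(Rational(1, 25), Rational(-1, 523), Rational(-1, 527), -1435849), -1)) = Mul(23659, Pow(Rational(-1435849, 6890525), -1)) = Mul(23659, Rational(-6890525, 1435849)) = Rational(-163022930975, 1435849)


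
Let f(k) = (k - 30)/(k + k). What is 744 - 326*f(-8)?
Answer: -121/4 ≈ -30.250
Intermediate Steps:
f(k) = (-30 + k)/(2*k) (f(k) = (-30 + k)/((2*k)) = (-30 + k)*(1/(2*k)) = (-30 + k)/(2*k))
744 - 326*f(-8) = 744 - 163*(-30 - 8)/(-8) = 744 - 163*(-1)*(-38)/8 = 744 - 326*19/8 = 744 - 3097/4 = -121/4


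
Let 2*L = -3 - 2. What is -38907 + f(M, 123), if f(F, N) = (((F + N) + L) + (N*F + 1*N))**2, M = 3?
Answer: 1359733/4 ≈ 3.3993e+5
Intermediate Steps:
L = -5/2 (L = (-3 - 2)/2 = (1/2)*(-5) = -5/2 ≈ -2.5000)
f(F, N) = (-5/2 + F + 2*N + F*N)**2 (f(F, N) = (((F + N) - 5/2) + (N*F + 1*N))**2 = ((-5/2 + F + N) + (F*N + N))**2 = ((-5/2 + F + N) + (N + F*N))**2 = (-5/2 + F + 2*N + F*N)**2)
-38907 + f(M, 123) = -38907 + (-5 + 2*3 + 4*123 + 2*3*123)**2/4 = -38907 + (-5 + 6 + 492 + 738)**2/4 = -38907 + (1/4)*1231**2 = -38907 + (1/4)*1515361 = -38907 + 1515361/4 = 1359733/4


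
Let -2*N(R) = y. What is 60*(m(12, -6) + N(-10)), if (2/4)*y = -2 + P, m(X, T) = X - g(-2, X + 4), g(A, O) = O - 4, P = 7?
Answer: -300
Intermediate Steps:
g(A, O) = -4 + O
m(X, T) = 0 (m(X, T) = X - (-4 + (X + 4)) = X - (-4 + (4 + X)) = X - X = 0)
y = 10 (y = 2*(-2 + 7) = 2*5 = 10)
N(R) = -5 (N(R) = -1/2*10 = -5)
60*(m(12, -6) + N(-10)) = 60*(0 - 5) = 60*(-5) = -300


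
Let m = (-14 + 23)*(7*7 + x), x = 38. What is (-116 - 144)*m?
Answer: -203580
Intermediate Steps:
m = 783 (m = (-14 + 23)*(7*7 + 38) = 9*(49 + 38) = 9*87 = 783)
(-116 - 144)*m = (-116 - 144)*783 = -260*783 = -203580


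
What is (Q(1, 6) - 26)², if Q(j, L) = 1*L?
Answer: 400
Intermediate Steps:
Q(j, L) = L
(Q(1, 6) - 26)² = (6 - 26)² = (-20)² = 400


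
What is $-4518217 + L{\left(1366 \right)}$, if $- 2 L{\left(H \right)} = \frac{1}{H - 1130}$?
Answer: $- \frac{2132598425}{472} \approx -4.5182 \cdot 10^{6}$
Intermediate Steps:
$L{\left(H \right)} = - \frac{1}{2 \left(-1130 + H\right)}$ ($L{\left(H \right)} = - \frac{1}{2 \left(H - 1130\right)} = - \frac{1}{2 \left(-1130 + H\right)}$)
$-4518217 + L{\left(1366 \right)} = -4518217 - \frac{1}{-2260 + 2 \cdot 1366} = -4518217 - \frac{1}{-2260 + 2732} = -4518217 - \frac{1}{472} = - \frac{2132598425}{472}$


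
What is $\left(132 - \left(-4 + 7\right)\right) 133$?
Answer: $17157$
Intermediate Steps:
$\left(132 - \left(-4 + 7\right)\right) 133 = \left(132 - 3\right) 133 = 129 \cdot 133 = 17157$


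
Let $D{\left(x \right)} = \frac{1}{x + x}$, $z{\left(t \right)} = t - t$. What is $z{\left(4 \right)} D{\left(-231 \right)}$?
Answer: $0$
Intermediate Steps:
$z{\left(t \right)} = 0$
$D{\left(x \right)} = \frac{1}{2 x}$
$z{\left(4 \right)} D{\left(-231 \right)} = 0 \frac{1}{2 \left(-231\right)} = 0 \cdot \frac{1}{2} \left(- \frac{1}{231}\right) = 0 \left(- \frac{1}{462}\right) = 0$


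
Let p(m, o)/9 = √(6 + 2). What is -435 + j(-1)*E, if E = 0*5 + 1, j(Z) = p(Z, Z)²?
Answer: 213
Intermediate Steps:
p(m, o) = 18*√2 (p(m, o) = 9*√(6 + 2) = 9*√8 = 9*(2*√2) = 18*√2)
j(Z) = 648 (j(Z) = (18*√2)² = 648)
E = 1 (E = 0 + 1 = 1)
-435 + j(-1)*E = -435 + 648*1 = -435 + 648 = 213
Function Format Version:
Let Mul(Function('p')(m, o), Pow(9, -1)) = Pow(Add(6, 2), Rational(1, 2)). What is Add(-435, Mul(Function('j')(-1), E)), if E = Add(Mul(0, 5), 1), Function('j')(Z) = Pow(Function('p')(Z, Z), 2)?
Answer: 213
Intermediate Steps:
Function('p')(m, o) = Mul(18, Pow(2, Rational(1, 2))) (Function('p')(m, o) = Mul(9, Pow(Add(6, 2), Rational(1, 2))) = Mul(9, Pow(8, Rational(1, 2))) = Mul(9, Mul(2, Pow(2, Rational(1, 2)))) = Mul(18, Pow(2, Rational(1, 2))))
Function('j')(Z) = 648 (Function('j')(Z) = Pow(Mul(18, Pow(2, Rational(1, 2))), 2) = 648)
E = 1 (E = Add(0, 1) = 1)
Add(-435, Mul(Function('j')(-1), E)) = Add(-435, Mul(648, 1)) = Add(-435, 648) = 213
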